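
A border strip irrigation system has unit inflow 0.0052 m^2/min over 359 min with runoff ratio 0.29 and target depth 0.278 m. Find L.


L = q*t/((1+r)*Z)
L = 0.0052*359/((1+0.29)*0.278)
L = 1.8668/0.35862

5.2055 m


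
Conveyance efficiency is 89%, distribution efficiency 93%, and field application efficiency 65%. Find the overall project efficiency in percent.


Ec = 0.89, Eb = 0.93, Ea = 0.65
E = 0.89 * 0.93 * 0.65 * 100 = 53.8005%

53.8005 %


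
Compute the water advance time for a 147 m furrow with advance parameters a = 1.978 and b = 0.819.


t = (L/a)^(1/b)
t = (147/1.978)^(1/0.819)
t = 74.317492^(1/0.819)

192.5770 min


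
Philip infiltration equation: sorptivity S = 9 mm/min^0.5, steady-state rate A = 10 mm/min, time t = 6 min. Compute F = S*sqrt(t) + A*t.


F = S*sqrt(t) + A*t
F = 9*sqrt(6) + 10*6
F = 9*2.449490 + 60

82.0454 mm


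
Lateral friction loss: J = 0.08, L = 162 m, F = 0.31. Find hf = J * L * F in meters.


hf = J * L * F = 0.08 * 162 * 0.31 = 4.0176 m

4.0176 m


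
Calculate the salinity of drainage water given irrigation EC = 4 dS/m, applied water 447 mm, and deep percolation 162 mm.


EC_dw = EC_iw * D_iw / D_dw
EC_dw = 4 * 447 / 162
EC_dw = 1788 / 162

11.0370 dS/m


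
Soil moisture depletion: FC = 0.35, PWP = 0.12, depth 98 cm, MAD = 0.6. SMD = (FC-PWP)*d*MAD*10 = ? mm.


SMD = (FC - PWP) * d * MAD * 10
SMD = (0.35 - 0.12) * 98 * 0.6 * 10
SMD = 0.2300 * 98 * 0.6 * 10

135.2400 mm


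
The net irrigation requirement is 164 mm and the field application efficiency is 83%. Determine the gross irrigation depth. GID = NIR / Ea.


Ea = 83% = 0.83
GID = NIR / Ea = 164 / 0.83 = 197.5904 mm

197.5904 mm


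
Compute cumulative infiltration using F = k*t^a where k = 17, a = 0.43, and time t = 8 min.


F = k * t^a = 17 * 8^0.43
F = 17 * 2.445281

41.5698 mm


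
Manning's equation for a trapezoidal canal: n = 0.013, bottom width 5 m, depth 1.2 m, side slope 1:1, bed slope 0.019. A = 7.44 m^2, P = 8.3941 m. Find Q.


R = A/P = 7.44/8.3941 = 0.886337
Q = (1/0.013) * 7.44 * 0.886337^(2/3) * 0.019^0.5

72.7901 m^3/s


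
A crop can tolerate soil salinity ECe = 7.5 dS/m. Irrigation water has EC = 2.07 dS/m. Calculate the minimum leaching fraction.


LR = ECiw / (5*ECe - ECiw)
LR = 2.07 / (5*7.5 - 2.07)
LR = 2.07 / 35.4300

0.0584


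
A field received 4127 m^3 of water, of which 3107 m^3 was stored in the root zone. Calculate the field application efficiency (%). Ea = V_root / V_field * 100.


Ea = V_root / V_field * 100 = 3107 / 4127 * 100 = 75.2847%

75.2847 %


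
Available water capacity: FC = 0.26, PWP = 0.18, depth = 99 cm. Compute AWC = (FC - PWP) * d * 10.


AWC = (FC - PWP) * d * 10
AWC = (0.26 - 0.18) * 99 * 10
AWC = 0.0800 * 99 * 10

79.2000 mm


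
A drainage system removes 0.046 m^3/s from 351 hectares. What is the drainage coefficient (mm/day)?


DC = Q * 86400 / (A * 10000) * 1000
DC = 0.046 * 86400 / (351 * 10000) * 1000
DC = 3974400.0000 / 3510000

1.1323 mm/day


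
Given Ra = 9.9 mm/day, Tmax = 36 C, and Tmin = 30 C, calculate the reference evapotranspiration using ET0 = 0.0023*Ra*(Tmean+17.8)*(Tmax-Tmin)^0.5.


Tmean = (Tmax + Tmin)/2 = (36 + 30)/2 = 33.0
ET0 = 0.0023 * 9.9 * (33.0 + 17.8) * sqrt(36 - 30)
ET0 = 0.0023 * 9.9 * 50.8 * 2.449490

2.8334 mm/day


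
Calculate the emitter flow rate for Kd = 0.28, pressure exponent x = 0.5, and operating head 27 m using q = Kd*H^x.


q = Kd * H^x = 0.28 * 27^0.5 = 0.28 * 5.196152

1.4549 L/h


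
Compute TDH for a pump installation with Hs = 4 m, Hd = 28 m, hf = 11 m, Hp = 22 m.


TDH = Hs + Hd + hf + Hp = 4 + 28 + 11 + 22 = 65

65 m


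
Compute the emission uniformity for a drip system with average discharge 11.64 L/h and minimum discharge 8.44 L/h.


EU = (q_min/q_avg)*100 = (8.44/11.64)*100 = 72.5086%

72.5086 %


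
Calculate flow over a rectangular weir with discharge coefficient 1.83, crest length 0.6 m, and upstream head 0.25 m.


Q = C * L * H^(3/2) = 1.83 * 0.6 * 0.25^1.5 = 1.83 * 0.6 * 0.125000

0.1373 m^3/s


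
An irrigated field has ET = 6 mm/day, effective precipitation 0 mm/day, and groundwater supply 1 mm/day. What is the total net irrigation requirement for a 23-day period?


Daily deficit = ET - Pe - GW = 6 - 0 - 1 = 5 mm/day
NIR = 5 * 23 = 115 mm

115.0000 mm


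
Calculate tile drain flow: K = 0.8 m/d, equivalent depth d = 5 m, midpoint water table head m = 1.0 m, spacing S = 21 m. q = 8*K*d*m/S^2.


q = 8*K*d*m/S^2
q = 8*0.8*5*1.0/21^2
q = 32.0000 / 441

0.0726 m/d


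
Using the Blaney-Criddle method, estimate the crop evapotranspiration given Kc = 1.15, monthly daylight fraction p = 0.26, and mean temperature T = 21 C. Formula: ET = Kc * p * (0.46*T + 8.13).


ET = Kc * p * (0.46*T + 8.13)
ET = 1.15 * 0.26 * (0.46*21 + 8.13)
ET = 1.15 * 0.26 * 17.7900

5.3192 mm/day


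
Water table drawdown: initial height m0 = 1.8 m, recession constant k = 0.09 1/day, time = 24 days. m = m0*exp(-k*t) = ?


m = m0 * exp(-k*t)
m = 1.8 * exp(-0.09 * 24)
m = 1.8 * exp(-2.1600)

0.2076 m


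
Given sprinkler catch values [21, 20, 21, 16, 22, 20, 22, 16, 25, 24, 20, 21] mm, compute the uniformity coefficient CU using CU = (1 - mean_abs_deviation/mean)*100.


mean = 20.666667 mm
MAD = 1.888889 mm
CU = (1 - 1.888889/20.666667)*100

90.8602 %


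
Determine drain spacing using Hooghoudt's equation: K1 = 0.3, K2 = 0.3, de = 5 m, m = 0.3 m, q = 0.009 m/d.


S^2 = 8*K2*de*m/q + 4*K1*m^2/q
S^2 = 8*0.3*5*0.3/0.009 + 4*0.3*0.3^2/0.009
S = sqrt(412.0000)

20.2978 m


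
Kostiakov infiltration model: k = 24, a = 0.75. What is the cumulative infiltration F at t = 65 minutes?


F = k * t^a = 24 * 65^0.75
F = 24 * 22.892067

549.4096 mm


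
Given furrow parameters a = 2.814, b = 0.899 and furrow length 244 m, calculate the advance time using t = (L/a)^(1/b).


t = (L/a)^(1/b)
t = (244/2.814)^(1/0.899)
t = 86.709311^(1/0.899)

143.1534 min


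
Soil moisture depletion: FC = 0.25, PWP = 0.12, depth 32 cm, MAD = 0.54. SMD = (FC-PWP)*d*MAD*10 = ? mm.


SMD = (FC - PWP) * d * MAD * 10
SMD = (0.25 - 0.12) * 32 * 0.54 * 10
SMD = 0.1300 * 32 * 0.54 * 10

22.4640 mm


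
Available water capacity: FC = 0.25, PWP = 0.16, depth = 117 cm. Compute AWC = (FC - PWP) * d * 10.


AWC = (FC - PWP) * d * 10
AWC = (0.25 - 0.16) * 117 * 10
AWC = 0.0900 * 117 * 10

105.3000 mm


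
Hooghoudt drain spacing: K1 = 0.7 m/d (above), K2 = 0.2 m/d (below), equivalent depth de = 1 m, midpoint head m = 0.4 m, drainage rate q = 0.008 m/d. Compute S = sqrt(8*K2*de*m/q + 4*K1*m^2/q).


S^2 = 8*K2*de*m/q + 4*K1*m^2/q
S^2 = 8*0.2*1*0.4/0.008 + 4*0.7*0.4^2/0.008
S = sqrt(136.0000)

11.6619 m


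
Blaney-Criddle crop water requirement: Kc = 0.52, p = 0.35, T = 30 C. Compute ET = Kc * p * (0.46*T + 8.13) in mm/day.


ET = Kc * p * (0.46*T + 8.13)
ET = 0.52 * 0.35 * (0.46*30 + 8.13)
ET = 0.52 * 0.35 * 21.9300

3.9913 mm/day


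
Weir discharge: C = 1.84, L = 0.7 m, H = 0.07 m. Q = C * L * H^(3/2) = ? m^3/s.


Q = C * L * H^(3/2) = 1.84 * 0.7 * 0.07^1.5 = 1.84 * 0.7 * 0.018520

0.0239 m^3/s


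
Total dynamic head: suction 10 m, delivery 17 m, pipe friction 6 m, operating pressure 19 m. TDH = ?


TDH = Hs + Hd + hf + Hp = 10 + 17 + 6 + 19 = 52

52 m


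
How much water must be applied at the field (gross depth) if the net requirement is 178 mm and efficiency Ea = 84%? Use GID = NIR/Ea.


Ea = 84% = 0.84
GID = NIR / Ea = 178 / 0.84 = 211.9048 mm

211.9048 mm


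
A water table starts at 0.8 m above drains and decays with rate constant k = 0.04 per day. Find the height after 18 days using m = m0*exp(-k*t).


m = m0 * exp(-k*t)
m = 0.8 * exp(-0.04 * 18)
m = 0.8 * exp(-0.7200)

0.3894 m


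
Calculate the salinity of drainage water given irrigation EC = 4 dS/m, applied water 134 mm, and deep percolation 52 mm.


EC_dw = EC_iw * D_iw / D_dw
EC_dw = 4 * 134 / 52
EC_dw = 536 / 52

10.3077 dS/m


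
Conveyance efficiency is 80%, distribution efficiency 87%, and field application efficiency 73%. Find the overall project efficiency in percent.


Ec = 0.8, Eb = 0.87, Ea = 0.73
E = 0.8 * 0.87 * 0.73 * 100 = 50.8080%

50.8080 %


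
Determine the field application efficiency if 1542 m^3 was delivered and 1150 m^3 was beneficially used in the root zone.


Ea = V_root / V_field * 100 = 1150 / 1542 * 100 = 74.5785%

74.5785 %


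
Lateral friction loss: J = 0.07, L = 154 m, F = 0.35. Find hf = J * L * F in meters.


hf = J * L * F = 0.07 * 154 * 0.35 = 3.7730 m

3.7730 m


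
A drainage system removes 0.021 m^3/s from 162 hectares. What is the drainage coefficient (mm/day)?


DC = Q * 86400 / (A * 10000) * 1000
DC = 0.021 * 86400 / (162 * 10000) * 1000
DC = 1814400.0000 / 1620000

1.1200 mm/day


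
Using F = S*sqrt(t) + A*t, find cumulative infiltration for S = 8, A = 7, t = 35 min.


F = S*sqrt(t) + A*t
F = 8*sqrt(35) + 7*35
F = 8*5.916080 + 245

292.3286 mm


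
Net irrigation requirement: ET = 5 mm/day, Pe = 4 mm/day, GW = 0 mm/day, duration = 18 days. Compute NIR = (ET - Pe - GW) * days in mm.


Daily deficit = ET - Pe - GW = 5 - 4 - 0 = 1 mm/day
NIR = 1 * 18 = 18 mm

18.0000 mm


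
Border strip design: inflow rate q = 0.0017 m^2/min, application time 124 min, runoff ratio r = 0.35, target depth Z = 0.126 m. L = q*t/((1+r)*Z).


L = q*t/((1+r)*Z)
L = 0.0017*124/((1+0.35)*0.126)
L = 0.2108/0.1701

1.2393 m


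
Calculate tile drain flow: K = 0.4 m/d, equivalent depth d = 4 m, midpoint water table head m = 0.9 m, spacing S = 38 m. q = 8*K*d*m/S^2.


q = 8*K*d*m/S^2
q = 8*0.4*4*0.9/38^2
q = 11.5200 / 1444

0.0080 m/d


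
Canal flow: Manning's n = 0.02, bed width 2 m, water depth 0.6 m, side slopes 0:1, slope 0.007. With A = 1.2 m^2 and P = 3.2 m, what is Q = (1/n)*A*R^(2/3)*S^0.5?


R = A/P = 1.2/3.2 = 0.375000
Q = (1/0.02) * 1.2 * 0.375000^(2/3) * 0.007^0.5

2.6105 m^3/s


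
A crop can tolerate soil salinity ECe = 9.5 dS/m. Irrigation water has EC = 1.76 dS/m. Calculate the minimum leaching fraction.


LR = ECiw / (5*ECe - ECiw)
LR = 1.76 / (5*9.5 - 1.76)
LR = 1.76 / 45.7400

0.0385


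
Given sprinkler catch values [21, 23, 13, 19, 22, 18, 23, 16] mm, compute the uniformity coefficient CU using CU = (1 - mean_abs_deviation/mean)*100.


mean = 19.375000 mm
MAD = 2.875000 mm
CU = (1 - 2.875000/19.375000)*100

85.1613 %


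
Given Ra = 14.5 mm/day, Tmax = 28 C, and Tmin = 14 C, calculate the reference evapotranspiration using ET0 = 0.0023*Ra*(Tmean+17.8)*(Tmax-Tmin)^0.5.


Tmean = (Tmax + Tmin)/2 = (28 + 14)/2 = 21.0
ET0 = 0.0023 * 14.5 * (21.0 + 17.8) * sqrt(28 - 14)
ET0 = 0.0023 * 14.5 * 38.8 * 3.741657

4.8416 mm/day


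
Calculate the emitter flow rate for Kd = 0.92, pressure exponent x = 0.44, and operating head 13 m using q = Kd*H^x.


q = Kd * H^x = 0.92 * 13^0.44 = 0.92 * 3.091257

2.8440 L/h


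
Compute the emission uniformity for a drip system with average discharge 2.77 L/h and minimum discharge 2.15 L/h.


EU = (q_min/q_avg)*100 = (2.15/2.77)*100 = 77.6173%

77.6173 %


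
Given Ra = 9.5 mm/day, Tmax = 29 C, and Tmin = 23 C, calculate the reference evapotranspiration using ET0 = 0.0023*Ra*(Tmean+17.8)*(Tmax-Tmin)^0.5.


Tmean = (Tmax + Tmin)/2 = (29 + 23)/2 = 26.0
ET0 = 0.0023 * 9.5 * (26.0 + 17.8) * sqrt(29 - 23)
ET0 = 0.0023 * 9.5 * 43.8 * 2.449490

2.3442 mm/day


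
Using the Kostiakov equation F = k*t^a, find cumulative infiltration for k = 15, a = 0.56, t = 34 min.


F = k * t^a = 15 * 34^0.56
F = 15 * 7.204904

108.0736 mm


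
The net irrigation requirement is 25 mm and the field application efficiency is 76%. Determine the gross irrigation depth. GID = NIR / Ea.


Ea = 76% = 0.76
GID = NIR / Ea = 25 / 0.76 = 32.8947 mm

32.8947 mm


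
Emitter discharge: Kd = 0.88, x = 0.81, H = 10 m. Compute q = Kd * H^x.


q = Kd * H^x = 0.88 * 10^0.81 = 0.88 * 6.456542

5.6818 L/h


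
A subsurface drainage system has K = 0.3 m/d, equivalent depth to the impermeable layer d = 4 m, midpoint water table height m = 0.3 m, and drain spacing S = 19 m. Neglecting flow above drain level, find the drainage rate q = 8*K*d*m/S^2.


q = 8*K*d*m/S^2
q = 8*0.3*4*0.3/19^2
q = 2.8800 / 361

0.0080 m/d


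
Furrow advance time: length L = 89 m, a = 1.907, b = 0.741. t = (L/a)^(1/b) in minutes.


t = (L/a)^(1/b)
t = (89/1.907)^(1/0.741)
t = 46.670163^(1/0.741)

178.8194 min


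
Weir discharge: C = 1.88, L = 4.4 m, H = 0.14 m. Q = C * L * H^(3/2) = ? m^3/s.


Q = C * L * H^(3/2) = 1.88 * 4.4 * 0.14^1.5 = 1.88 * 4.4 * 0.052383

0.4333 m^3/s


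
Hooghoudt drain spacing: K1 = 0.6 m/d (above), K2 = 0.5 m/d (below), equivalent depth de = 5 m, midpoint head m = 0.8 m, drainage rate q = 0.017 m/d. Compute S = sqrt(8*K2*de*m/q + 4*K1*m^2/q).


S^2 = 8*K2*de*m/q + 4*K1*m^2/q
S^2 = 8*0.5*5*0.8/0.017 + 4*0.6*0.8^2/0.017
S = sqrt(1031.5294)

32.1174 m


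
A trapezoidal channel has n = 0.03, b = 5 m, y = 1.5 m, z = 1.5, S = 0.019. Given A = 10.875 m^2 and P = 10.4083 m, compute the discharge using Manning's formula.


R = A/P = 10.875/10.4083 = 1.044839
Q = (1/0.03) * 10.875 * 1.044839^(2/3) * 0.019^0.5

51.4499 m^3/s


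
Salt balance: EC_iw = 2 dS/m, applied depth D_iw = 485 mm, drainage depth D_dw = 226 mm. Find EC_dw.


EC_dw = EC_iw * D_iw / D_dw
EC_dw = 2 * 485 / 226
EC_dw = 970 / 226

4.2920 dS/m


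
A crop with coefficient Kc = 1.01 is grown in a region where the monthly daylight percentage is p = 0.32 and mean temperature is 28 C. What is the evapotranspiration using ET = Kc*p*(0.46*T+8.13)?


ET = Kc * p * (0.46*T + 8.13)
ET = 1.01 * 0.32 * (0.46*28 + 8.13)
ET = 1.01 * 0.32 * 21.0100

6.7904 mm/day


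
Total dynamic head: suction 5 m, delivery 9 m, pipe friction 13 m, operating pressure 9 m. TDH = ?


TDH = Hs + Hd + hf + Hp = 5 + 9 + 13 + 9 = 36

36 m


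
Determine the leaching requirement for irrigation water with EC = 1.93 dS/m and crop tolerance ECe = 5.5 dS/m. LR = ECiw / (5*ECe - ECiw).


LR = ECiw / (5*ECe - ECiw)
LR = 1.93 / (5*5.5 - 1.93)
LR = 1.93 / 25.5700

0.0755


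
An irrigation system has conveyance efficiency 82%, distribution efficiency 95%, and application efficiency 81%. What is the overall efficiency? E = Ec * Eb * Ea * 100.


Ec = 0.82, Eb = 0.95, Ea = 0.81
E = 0.82 * 0.95 * 0.81 * 100 = 63.0990%

63.0990 %


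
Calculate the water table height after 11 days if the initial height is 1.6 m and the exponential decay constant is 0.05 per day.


m = m0 * exp(-k*t)
m = 1.6 * exp(-0.05 * 11)
m = 1.6 * exp(-0.5500)

0.9231 m


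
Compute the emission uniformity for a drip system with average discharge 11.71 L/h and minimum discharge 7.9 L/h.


EU = (q_min/q_avg)*100 = (7.9/11.71)*100 = 67.4637%

67.4637 %


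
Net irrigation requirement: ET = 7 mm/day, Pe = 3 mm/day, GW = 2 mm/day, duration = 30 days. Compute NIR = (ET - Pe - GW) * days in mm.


Daily deficit = ET - Pe - GW = 7 - 3 - 2 = 2 mm/day
NIR = 2 * 30 = 60 mm

60.0000 mm


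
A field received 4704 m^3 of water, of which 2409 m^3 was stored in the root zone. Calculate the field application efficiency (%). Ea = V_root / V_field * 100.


Ea = V_root / V_field * 100 = 2409 / 4704 * 100 = 51.2117%

51.2117 %


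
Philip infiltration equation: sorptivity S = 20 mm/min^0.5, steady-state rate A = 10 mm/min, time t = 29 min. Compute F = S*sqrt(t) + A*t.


F = S*sqrt(t) + A*t
F = 20*sqrt(29) + 10*29
F = 20*5.385165 + 290

397.7033 mm


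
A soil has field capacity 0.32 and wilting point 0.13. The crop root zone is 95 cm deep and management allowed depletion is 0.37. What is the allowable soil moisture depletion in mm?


SMD = (FC - PWP) * d * MAD * 10
SMD = (0.32 - 0.13) * 95 * 0.37 * 10
SMD = 0.1900 * 95 * 0.37 * 10

66.7850 mm


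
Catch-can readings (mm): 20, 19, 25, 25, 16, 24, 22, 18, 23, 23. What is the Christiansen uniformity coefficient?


mean = 21.500000 mm
MAD = 2.600000 mm
CU = (1 - 2.600000/21.500000)*100

87.9070 %


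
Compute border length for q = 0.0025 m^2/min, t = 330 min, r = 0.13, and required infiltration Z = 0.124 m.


L = q*t/((1+r)*Z)
L = 0.0025*330/((1+0.13)*0.124)
L = 0.825/0.14012

5.8878 m


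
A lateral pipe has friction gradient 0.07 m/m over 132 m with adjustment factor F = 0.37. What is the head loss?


hf = J * L * F = 0.07 * 132 * 0.37 = 3.4188 m

3.4188 m


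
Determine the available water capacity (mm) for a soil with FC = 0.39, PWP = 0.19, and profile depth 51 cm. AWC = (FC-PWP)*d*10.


AWC = (FC - PWP) * d * 10
AWC = (0.39 - 0.19) * 51 * 10
AWC = 0.2000 * 51 * 10

102.0000 mm


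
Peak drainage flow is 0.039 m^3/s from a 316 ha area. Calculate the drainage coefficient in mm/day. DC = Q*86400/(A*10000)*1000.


DC = Q * 86400 / (A * 10000) * 1000
DC = 0.039 * 86400 / (316 * 10000) * 1000
DC = 3369600.0000 / 3160000

1.0663 mm/day


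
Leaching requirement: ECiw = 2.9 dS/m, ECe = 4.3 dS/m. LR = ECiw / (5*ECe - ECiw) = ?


LR = ECiw / (5*ECe - ECiw)
LR = 2.9 / (5*4.3 - 2.9)
LR = 2.9 / 18.6000

0.1559


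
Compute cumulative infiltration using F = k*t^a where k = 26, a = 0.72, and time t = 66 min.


F = k * t^a = 26 * 66^0.72
F = 26 * 20.420747

530.9394 mm


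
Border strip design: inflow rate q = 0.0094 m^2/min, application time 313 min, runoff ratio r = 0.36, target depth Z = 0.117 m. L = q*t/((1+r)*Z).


L = q*t/((1+r)*Z)
L = 0.0094*313/((1+0.36)*0.117)
L = 2.9422/0.15912

18.4904 m


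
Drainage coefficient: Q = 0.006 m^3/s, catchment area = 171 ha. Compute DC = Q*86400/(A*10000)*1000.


DC = Q * 86400 / (A * 10000) * 1000
DC = 0.006 * 86400 / (171 * 10000) * 1000
DC = 518400.0000 / 1710000

0.3032 mm/day


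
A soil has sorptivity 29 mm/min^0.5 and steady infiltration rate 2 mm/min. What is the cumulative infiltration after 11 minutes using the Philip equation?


F = S*sqrt(t) + A*t
F = 29*sqrt(11) + 2*11
F = 29*3.316625 + 22

118.1821 mm


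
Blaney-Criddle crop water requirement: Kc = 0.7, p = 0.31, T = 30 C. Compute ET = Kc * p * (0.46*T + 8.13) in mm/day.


ET = Kc * p * (0.46*T + 8.13)
ET = 0.7 * 0.31 * (0.46*30 + 8.13)
ET = 0.7 * 0.31 * 21.9300

4.7588 mm/day


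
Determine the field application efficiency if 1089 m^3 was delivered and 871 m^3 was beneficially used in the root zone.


Ea = V_root / V_field * 100 = 871 / 1089 * 100 = 79.9816%

79.9816 %


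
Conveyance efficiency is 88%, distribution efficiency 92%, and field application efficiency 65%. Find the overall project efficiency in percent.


Ec = 0.88, Eb = 0.92, Ea = 0.65
E = 0.88 * 0.92 * 0.65 * 100 = 52.6240%

52.6240 %


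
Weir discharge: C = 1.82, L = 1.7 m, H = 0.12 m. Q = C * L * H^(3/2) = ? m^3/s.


Q = C * L * H^(3/2) = 1.82 * 1.7 * 0.12^1.5 = 1.82 * 1.7 * 0.041569

0.1286 m^3/s


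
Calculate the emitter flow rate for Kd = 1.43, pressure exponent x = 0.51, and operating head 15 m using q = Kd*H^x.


q = Kd * H^x = 1.43 * 15^0.51 = 1.43 * 3.979299

5.6904 L/h


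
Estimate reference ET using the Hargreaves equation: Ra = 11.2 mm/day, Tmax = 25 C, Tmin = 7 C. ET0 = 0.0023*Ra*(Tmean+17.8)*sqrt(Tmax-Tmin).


Tmean = (Tmax + Tmin)/2 = (25 + 7)/2 = 16.0
ET0 = 0.0023 * 11.2 * (16.0 + 17.8) * sqrt(25 - 7)
ET0 = 0.0023 * 11.2 * 33.8 * 4.242641

3.6940 mm/day


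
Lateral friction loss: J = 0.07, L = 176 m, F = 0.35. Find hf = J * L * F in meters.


hf = J * L * F = 0.07 * 176 * 0.35 = 4.3120 m

4.3120 m


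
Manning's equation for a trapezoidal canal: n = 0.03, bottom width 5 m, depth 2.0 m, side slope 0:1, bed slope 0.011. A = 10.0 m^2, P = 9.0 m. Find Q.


R = A/P = 10.0/9.0 = 1.111111
Q = (1/0.03) * 10.0 * 1.111111^(2/3) * 0.011^0.5

37.5042 m^3/s


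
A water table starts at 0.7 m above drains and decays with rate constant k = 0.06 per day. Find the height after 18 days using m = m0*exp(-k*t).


m = m0 * exp(-k*t)
m = 0.7 * exp(-0.06 * 18)
m = 0.7 * exp(-1.0800)

0.2377 m


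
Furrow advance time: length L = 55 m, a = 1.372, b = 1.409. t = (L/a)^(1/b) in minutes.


t = (L/a)^(1/b)
t = (55/1.372)^(1/1.409)
t = 40.087464^(1/1.409)

13.7307 min


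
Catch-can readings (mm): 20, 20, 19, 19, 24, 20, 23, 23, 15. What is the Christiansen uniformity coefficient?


mean = 20.333333 mm
MAD = 2.000000 mm
CU = (1 - 2.000000/20.333333)*100

90.1639 %


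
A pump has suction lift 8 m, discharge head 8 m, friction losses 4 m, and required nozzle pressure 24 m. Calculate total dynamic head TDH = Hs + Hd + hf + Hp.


TDH = Hs + Hd + hf + Hp = 8 + 8 + 4 + 24 = 44

44 m


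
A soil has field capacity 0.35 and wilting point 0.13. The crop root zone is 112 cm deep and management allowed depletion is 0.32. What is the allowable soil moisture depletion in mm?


SMD = (FC - PWP) * d * MAD * 10
SMD = (0.35 - 0.13) * 112 * 0.32 * 10
SMD = 0.2200 * 112 * 0.32 * 10

78.8480 mm


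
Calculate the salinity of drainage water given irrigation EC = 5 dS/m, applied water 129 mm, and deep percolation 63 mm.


EC_dw = EC_iw * D_iw / D_dw
EC_dw = 5 * 129 / 63
EC_dw = 645 / 63

10.2381 dS/m


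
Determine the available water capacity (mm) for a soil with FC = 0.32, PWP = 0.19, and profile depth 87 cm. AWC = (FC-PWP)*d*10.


AWC = (FC - PWP) * d * 10
AWC = (0.32 - 0.19) * 87 * 10
AWC = 0.1300 * 87 * 10

113.1000 mm


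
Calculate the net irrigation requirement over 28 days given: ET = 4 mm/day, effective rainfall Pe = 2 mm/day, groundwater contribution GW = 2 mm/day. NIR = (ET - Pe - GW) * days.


Daily deficit = ET - Pe - GW = 4 - 2 - 2 = 0 mm/day
NIR = 0 * 28 = 0 mm

0 mm


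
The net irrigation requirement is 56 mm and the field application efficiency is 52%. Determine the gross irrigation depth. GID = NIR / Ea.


Ea = 52% = 0.52
GID = NIR / Ea = 56 / 0.52 = 107.6923 mm

107.6923 mm


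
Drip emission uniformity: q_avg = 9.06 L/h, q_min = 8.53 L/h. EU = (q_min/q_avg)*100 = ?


EU = (q_min/q_avg)*100 = (8.53/9.06)*100 = 94.1501%

94.1501 %


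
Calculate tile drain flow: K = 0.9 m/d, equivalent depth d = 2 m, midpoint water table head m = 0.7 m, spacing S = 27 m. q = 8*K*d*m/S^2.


q = 8*K*d*m/S^2
q = 8*0.9*2*0.7/27^2
q = 10.0800 / 729

0.0138 m/d


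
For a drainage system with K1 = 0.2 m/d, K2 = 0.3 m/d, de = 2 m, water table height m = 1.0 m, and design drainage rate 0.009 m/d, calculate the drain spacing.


S^2 = 8*K2*de*m/q + 4*K1*m^2/q
S^2 = 8*0.3*2*1.0/0.009 + 4*0.2*1.0^2/0.009
S = sqrt(622.2222)

24.9444 m


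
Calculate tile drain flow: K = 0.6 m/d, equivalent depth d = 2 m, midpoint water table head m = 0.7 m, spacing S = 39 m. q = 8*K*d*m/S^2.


q = 8*K*d*m/S^2
q = 8*0.6*2*0.7/39^2
q = 6.7200 / 1521

0.0044 m/d


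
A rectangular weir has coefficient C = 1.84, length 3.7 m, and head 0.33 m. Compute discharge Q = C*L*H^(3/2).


Q = C * L * H^(3/2) = 1.84 * 3.7 * 0.33^1.5 = 1.84 * 3.7 * 0.189571

1.2906 m^3/s


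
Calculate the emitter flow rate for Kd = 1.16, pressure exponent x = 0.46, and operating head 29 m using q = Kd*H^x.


q = Kd * H^x = 1.16 * 29^0.46 = 1.16 * 4.706554

5.4596 L/h


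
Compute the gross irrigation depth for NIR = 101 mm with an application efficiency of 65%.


Ea = 65% = 0.65
GID = NIR / Ea = 101 / 0.65 = 155.3846 mm

155.3846 mm


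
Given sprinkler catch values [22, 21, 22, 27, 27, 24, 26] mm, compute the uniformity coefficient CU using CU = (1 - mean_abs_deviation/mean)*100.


mean = 24.142857 mm
MAD = 2.163265 mm
CU = (1 - 2.163265/24.142857)*100

91.0397 %


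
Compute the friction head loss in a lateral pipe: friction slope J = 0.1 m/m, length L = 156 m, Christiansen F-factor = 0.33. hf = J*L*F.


hf = J * L * F = 0.1 * 156 * 0.33 = 5.1480 m

5.1480 m


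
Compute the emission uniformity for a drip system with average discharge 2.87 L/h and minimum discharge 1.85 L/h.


EU = (q_min/q_avg)*100 = (1.85/2.87)*100 = 64.4599%

64.4599 %


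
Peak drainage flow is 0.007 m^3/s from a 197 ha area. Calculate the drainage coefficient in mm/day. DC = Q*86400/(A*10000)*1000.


DC = Q * 86400 / (A * 10000) * 1000
DC = 0.007 * 86400 / (197 * 10000) * 1000
DC = 604800.0000 / 1970000

0.3070 mm/day


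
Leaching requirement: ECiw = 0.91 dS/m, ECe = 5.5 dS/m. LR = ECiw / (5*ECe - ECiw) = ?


LR = ECiw / (5*ECe - ECiw)
LR = 0.91 / (5*5.5 - 0.91)
LR = 0.91 / 26.5900

0.0342


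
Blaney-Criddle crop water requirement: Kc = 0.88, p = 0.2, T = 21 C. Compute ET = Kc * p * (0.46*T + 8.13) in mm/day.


ET = Kc * p * (0.46*T + 8.13)
ET = 0.88 * 0.2 * (0.46*21 + 8.13)
ET = 0.88 * 0.2 * 17.7900

3.1310 mm/day


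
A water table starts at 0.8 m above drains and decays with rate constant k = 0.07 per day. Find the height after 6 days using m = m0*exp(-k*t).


m = m0 * exp(-k*t)
m = 0.8 * exp(-0.07 * 6)
m = 0.8 * exp(-0.4200)

0.5256 m


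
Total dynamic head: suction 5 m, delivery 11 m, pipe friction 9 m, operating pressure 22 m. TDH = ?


TDH = Hs + Hd + hf + Hp = 5 + 11 + 9 + 22 = 47

47 m


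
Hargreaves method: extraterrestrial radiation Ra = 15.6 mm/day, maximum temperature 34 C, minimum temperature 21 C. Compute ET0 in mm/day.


Tmean = (Tmax + Tmin)/2 = (34 + 21)/2 = 27.5
ET0 = 0.0023 * 15.6 * (27.5 + 17.8) * sqrt(34 - 21)
ET0 = 0.0023 * 15.6 * 45.3 * 3.605551

5.8603 mm/day


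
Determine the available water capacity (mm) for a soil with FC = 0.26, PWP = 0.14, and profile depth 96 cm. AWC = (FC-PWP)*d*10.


AWC = (FC - PWP) * d * 10
AWC = (0.26 - 0.14) * 96 * 10
AWC = 0.1200 * 96 * 10

115.2000 mm


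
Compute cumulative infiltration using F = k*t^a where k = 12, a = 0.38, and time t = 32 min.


F = k * t^a = 12 * 32^0.38
F = 12 * 3.732132

44.7856 mm


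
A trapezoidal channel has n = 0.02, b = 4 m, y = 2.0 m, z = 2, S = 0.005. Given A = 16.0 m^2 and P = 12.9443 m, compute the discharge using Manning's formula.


R = A/P = 16.0/12.9443 = 1.236065
Q = (1/0.02) * 16.0 * 1.236065^(2/3) * 0.005^0.5

65.1532 m^3/s


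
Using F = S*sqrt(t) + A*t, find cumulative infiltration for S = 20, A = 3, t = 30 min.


F = S*sqrt(t) + A*t
F = 20*sqrt(30) + 3*30
F = 20*5.477226 + 90

199.5445 mm


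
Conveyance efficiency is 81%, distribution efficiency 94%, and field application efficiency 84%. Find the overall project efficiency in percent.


Ec = 0.81, Eb = 0.94, Ea = 0.84
E = 0.81 * 0.94 * 0.84 * 100 = 63.9576%

63.9576 %


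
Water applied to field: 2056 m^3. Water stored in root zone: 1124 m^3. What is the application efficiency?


Ea = V_root / V_field * 100 = 1124 / 2056 * 100 = 54.6693%

54.6693 %


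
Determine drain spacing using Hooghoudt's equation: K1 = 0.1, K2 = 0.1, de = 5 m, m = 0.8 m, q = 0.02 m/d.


S^2 = 8*K2*de*m/q + 4*K1*m^2/q
S^2 = 8*0.1*5*0.8/0.02 + 4*0.1*0.8^2/0.02
S = sqrt(172.8000)

13.1453 m


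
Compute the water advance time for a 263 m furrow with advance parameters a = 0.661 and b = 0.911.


t = (L/a)^(1/b)
t = (263/0.661)^(1/0.911)
t = 397.881997^(1/0.911)

714.0636 min


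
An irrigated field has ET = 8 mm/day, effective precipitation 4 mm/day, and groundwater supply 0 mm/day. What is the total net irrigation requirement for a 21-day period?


Daily deficit = ET - Pe - GW = 8 - 4 - 0 = 4 mm/day
NIR = 4 * 21 = 84 mm

84.0000 mm


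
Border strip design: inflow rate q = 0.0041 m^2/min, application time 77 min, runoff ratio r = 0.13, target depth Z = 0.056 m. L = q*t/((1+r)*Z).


L = q*t/((1+r)*Z)
L = 0.0041*77/((1+0.13)*0.056)
L = 0.3157/0.06328

4.9889 m


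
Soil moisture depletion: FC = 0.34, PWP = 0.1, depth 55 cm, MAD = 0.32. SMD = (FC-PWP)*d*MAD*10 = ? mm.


SMD = (FC - PWP) * d * MAD * 10
SMD = (0.34 - 0.1) * 55 * 0.32 * 10
SMD = 0.2400 * 55 * 0.32 * 10

42.2400 mm


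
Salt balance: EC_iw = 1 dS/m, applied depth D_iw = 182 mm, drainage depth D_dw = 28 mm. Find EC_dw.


EC_dw = EC_iw * D_iw / D_dw
EC_dw = 1 * 182 / 28
EC_dw = 182 / 28

6.5000 dS/m


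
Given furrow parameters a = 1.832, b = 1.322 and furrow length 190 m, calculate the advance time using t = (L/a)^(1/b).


t = (L/a)^(1/b)
t = (190/1.832)^(1/1.322)
t = 103.711790^(1/1.322)

33.4836 min


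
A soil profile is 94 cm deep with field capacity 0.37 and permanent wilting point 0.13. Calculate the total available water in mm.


AWC = (FC - PWP) * d * 10
AWC = (0.37 - 0.13) * 94 * 10
AWC = 0.2400 * 94 * 10

225.6000 mm


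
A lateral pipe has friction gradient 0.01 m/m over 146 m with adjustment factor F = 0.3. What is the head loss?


hf = J * L * F = 0.01 * 146 * 0.3 = 0.4380 m

0.4380 m


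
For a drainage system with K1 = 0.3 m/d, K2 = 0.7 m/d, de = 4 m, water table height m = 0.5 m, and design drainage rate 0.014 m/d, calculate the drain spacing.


S^2 = 8*K2*de*m/q + 4*K1*m^2/q
S^2 = 8*0.7*4*0.5/0.014 + 4*0.3*0.5^2/0.014
S = sqrt(821.4286)

28.6606 m


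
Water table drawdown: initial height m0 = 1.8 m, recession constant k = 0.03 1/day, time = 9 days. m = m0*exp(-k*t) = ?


m = m0 * exp(-k*t)
m = 1.8 * exp(-0.03 * 9)
m = 1.8 * exp(-0.2700)

1.3741 m


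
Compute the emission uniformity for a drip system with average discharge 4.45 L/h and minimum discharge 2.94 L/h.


EU = (q_min/q_avg)*100 = (2.94/4.45)*100 = 66.0674%

66.0674 %


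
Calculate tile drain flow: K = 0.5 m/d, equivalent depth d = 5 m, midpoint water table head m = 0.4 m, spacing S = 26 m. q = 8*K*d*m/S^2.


q = 8*K*d*m/S^2
q = 8*0.5*5*0.4/26^2
q = 8.0000 / 676

0.0118 m/d


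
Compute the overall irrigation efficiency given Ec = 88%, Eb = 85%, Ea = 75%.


Ec = 0.88, Eb = 0.85, Ea = 0.75
E = 0.88 * 0.85 * 0.75 * 100 = 56.1000%

56.1000 %


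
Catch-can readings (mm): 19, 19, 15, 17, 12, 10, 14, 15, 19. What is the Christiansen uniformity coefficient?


mean = 15.555556 mm
MAD = 2.617284 mm
CU = (1 - 2.617284/15.555556)*100

83.1746 %


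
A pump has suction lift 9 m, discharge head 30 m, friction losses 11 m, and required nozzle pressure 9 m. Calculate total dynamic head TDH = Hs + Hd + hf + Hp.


TDH = Hs + Hd + hf + Hp = 9 + 30 + 11 + 9 = 59

59 m


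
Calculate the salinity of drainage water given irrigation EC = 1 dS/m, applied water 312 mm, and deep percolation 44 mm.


EC_dw = EC_iw * D_iw / D_dw
EC_dw = 1 * 312 / 44
EC_dw = 312 / 44

7.0909 dS/m


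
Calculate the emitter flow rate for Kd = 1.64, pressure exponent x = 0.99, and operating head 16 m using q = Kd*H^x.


q = Kd * H^x = 1.64 * 16^0.99 = 1.64 * 15.562479

25.5225 L/h


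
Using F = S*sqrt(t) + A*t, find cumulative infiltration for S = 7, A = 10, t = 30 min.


F = S*sqrt(t) + A*t
F = 7*sqrt(30) + 10*30
F = 7*5.477226 + 300

338.3406 mm


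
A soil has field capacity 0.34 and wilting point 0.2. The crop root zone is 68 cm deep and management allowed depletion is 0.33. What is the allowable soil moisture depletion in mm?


SMD = (FC - PWP) * d * MAD * 10
SMD = (0.34 - 0.2) * 68 * 0.33 * 10
SMD = 0.1400 * 68 * 0.33 * 10

31.4160 mm


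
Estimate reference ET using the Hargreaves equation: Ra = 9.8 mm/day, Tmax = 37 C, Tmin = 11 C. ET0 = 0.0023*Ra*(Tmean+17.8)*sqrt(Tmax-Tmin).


Tmean = (Tmax + Tmin)/2 = (37 + 11)/2 = 24.0
ET0 = 0.0023 * 9.8 * (24.0 + 17.8) * sqrt(37 - 11)
ET0 = 0.0023 * 9.8 * 41.8 * 5.099020

4.8042 mm/day


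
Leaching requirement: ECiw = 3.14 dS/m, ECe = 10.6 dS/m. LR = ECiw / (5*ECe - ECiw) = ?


LR = ECiw / (5*ECe - ECiw)
LR = 3.14 / (5*10.6 - 3.14)
LR = 3.14 / 49.8600

0.0630


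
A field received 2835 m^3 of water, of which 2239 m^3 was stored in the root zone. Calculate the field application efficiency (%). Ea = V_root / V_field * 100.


Ea = V_root / V_field * 100 = 2239 / 2835 * 100 = 78.9771%

78.9771 %


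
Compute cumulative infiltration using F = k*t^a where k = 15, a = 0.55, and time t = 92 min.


F = k * t^a = 15 * 92^0.55
F = 15 * 12.024951

180.3743 mm


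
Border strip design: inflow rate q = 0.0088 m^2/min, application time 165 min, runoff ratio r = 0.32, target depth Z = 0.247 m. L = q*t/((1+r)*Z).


L = q*t/((1+r)*Z)
L = 0.0088*165/((1+0.32)*0.247)
L = 1.452/0.32604

4.4534 m


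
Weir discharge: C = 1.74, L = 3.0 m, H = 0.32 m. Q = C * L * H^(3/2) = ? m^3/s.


Q = C * L * H^(3/2) = 1.74 * 3.0 * 0.32^1.5 = 1.74 * 3.0 * 0.181019

0.9449 m^3/s


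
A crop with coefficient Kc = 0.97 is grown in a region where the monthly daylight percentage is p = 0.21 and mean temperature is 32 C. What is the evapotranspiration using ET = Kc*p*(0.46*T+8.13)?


ET = Kc * p * (0.46*T + 8.13)
ET = 0.97 * 0.21 * (0.46*32 + 8.13)
ET = 0.97 * 0.21 * 22.8500

4.6545 mm/day


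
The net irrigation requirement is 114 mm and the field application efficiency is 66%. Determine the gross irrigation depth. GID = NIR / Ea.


Ea = 66% = 0.66
GID = NIR / Ea = 114 / 0.66 = 172.7273 mm

172.7273 mm


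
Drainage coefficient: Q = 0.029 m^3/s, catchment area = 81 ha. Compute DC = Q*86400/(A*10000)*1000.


DC = Q * 86400 / (A * 10000) * 1000
DC = 0.029 * 86400 / (81 * 10000) * 1000
DC = 2505600.0000 / 810000

3.0933 mm/day


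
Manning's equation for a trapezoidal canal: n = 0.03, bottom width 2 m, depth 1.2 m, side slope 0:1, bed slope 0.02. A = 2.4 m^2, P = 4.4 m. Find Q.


R = A/P = 2.4/4.4 = 0.545455
Q = (1/0.03) * 2.4 * 0.545455^(2/3) * 0.02^0.5

7.5529 m^3/s


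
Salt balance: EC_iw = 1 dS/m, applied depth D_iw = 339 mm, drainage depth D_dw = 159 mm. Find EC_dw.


EC_dw = EC_iw * D_iw / D_dw
EC_dw = 1 * 339 / 159
EC_dw = 339 / 159

2.1321 dS/m


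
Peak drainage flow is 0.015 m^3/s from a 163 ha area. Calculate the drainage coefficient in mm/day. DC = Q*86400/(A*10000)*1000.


DC = Q * 86400 / (A * 10000) * 1000
DC = 0.015 * 86400 / (163 * 10000) * 1000
DC = 1296000.0000 / 1630000

0.7951 mm/day


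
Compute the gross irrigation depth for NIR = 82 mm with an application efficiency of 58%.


Ea = 58% = 0.58
GID = NIR / Ea = 82 / 0.58 = 141.3793 mm

141.3793 mm


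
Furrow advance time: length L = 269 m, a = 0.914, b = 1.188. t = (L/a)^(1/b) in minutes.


t = (L/a)^(1/b)
t = (269/0.914)^(1/1.188)
t = 294.310722^(1/1.188)

119.7070 min


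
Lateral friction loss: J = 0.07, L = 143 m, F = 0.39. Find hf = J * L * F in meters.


hf = J * L * F = 0.07 * 143 * 0.39 = 3.9039 m

3.9039 m


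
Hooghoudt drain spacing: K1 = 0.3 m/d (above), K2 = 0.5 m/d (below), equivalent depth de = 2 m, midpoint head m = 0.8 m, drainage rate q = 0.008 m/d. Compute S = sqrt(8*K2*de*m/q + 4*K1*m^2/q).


S^2 = 8*K2*de*m/q + 4*K1*m^2/q
S^2 = 8*0.5*2*0.8/0.008 + 4*0.3*0.8^2/0.008
S = sqrt(896.0000)

29.9333 m


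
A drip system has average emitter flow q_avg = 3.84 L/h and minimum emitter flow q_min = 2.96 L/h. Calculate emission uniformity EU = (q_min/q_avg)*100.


EU = (q_min/q_avg)*100 = (2.96/3.84)*100 = 77.0833%

77.0833 %


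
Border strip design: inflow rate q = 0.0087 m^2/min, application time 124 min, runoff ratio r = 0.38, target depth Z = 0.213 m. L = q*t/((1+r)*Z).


L = q*t/((1+r)*Z)
L = 0.0087*124/((1+0.38)*0.213)
L = 1.0788/0.29394

3.6701 m


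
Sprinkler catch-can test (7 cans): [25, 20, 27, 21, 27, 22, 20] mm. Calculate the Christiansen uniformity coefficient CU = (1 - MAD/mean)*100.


mean = 23.142857 mm
MAD = 2.734694 mm
CU = (1 - 2.734694/23.142857)*100

88.1834 %


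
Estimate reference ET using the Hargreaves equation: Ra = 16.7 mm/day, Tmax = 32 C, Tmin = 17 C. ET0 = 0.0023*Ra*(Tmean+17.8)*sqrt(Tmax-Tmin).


Tmean = (Tmax + Tmin)/2 = (32 + 17)/2 = 24.5
ET0 = 0.0023 * 16.7 * (24.5 + 17.8) * sqrt(32 - 17)
ET0 = 0.0023 * 16.7 * 42.3 * 3.872983

6.2926 mm/day


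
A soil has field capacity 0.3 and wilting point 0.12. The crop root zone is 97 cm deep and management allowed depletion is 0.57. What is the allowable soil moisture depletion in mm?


SMD = (FC - PWP) * d * MAD * 10
SMD = (0.3 - 0.12) * 97 * 0.57 * 10
SMD = 0.1800 * 97 * 0.57 * 10

99.5220 mm


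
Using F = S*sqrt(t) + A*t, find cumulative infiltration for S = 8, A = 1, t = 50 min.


F = S*sqrt(t) + A*t
F = 8*sqrt(50) + 1*50
F = 8*7.071068 + 50

106.5685 mm


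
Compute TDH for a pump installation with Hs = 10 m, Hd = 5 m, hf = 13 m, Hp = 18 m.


TDH = Hs + Hd + hf + Hp = 10 + 5 + 13 + 18 = 46

46 m


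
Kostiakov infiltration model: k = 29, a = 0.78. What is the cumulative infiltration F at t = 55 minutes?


F = k * t^a = 29 * 55^0.78
F = 29 * 22.776285

660.5123 mm


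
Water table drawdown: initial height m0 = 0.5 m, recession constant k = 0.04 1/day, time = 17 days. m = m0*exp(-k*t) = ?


m = m0 * exp(-k*t)
m = 0.5 * exp(-0.04 * 17)
m = 0.5 * exp(-0.6800)

0.2533 m


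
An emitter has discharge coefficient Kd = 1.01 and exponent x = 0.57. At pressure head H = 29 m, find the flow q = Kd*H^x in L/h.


q = Kd * H^x = 1.01 * 29^0.57 = 1.01 * 6.816585

6.8848 L/h


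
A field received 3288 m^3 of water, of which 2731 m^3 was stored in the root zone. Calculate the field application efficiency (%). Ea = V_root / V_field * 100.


Ea = V_root / V_field * 100 = 2731 / 3288 * 100 = 83.0596%

83.0596 %


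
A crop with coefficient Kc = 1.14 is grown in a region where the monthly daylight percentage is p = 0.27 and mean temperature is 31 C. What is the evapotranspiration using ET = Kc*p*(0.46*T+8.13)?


ET = Kc * p * (0.46*T + 8.13)
ET = 1.14 * 0.27 * (0.46*31 + 8.13)
ET = 1.14 * 0.27 * 22.3900

6.8916 mm/day


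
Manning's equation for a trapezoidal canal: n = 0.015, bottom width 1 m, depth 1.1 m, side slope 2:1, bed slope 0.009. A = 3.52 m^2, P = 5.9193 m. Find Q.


R = A/P = 3.52/5.9193 = 0.594665
Q = (1/0.015) * 3.52 * 0.594665^(2/3) * 0.009^0.5

15.7430 m^3/s


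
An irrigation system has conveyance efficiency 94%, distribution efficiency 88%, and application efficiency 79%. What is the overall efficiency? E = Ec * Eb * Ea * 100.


Ec = 0.94, Eb = 0.88, Ea = 0.79
E = 0.94 * 0.88 * 0.79 * 100 = 65.3488%

65.3488 %


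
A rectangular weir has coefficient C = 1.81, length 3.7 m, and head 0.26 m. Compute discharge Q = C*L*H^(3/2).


Q = C * L * H^(3/2) = 1.81 * 3.7 * 0.26^1.5 = 1.81 * 3.7 * 0.132575

0.8879 m^3/s


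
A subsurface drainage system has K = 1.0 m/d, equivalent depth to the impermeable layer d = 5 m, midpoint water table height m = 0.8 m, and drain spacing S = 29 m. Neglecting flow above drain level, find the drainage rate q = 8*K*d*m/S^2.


q = 8*K*d*m/S^2
q = 8*1.0*5*0.8/29^2
q = 32.0000 / 841

0.0380 m/d


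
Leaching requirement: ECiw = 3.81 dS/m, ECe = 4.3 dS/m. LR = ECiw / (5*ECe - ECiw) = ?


LR = ECiw / (5*ECe - ECiw)
LR = 3.81 / (5*4.3 - 3.81)
LR = 3.81 / 17.6900

0.2154


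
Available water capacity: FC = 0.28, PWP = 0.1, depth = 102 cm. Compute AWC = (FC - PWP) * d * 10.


AWC = (FC - PWP) * d * 10
AWC = (0.28 - 0.1) * 102 * 10
AWC = 0.1800 * 102 * 10

183.6000 mm


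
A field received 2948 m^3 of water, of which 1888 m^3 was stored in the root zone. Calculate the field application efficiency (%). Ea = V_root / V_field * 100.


Ea = V_root / V_field * 100 = 1888 / 2948 * 100 = 64.0434%

64.0434 %


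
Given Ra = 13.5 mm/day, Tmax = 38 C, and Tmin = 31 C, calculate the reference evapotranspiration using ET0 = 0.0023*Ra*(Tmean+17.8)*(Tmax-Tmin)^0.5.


Tmean = (Tmax + Tmin)/2 = (38 + 31)/2 = 34.5
ET0 = 0.0023 * 13.5 * (34.5 + 17.8) * sqrt(38 - 31)
ET0 = 0.0023 * 13.5 * 52.3 * 2.645751

4.2965 mm/day


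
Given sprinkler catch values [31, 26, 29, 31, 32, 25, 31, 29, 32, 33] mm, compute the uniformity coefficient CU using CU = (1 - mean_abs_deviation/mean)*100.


mean = 29.900000 mm
MAD = 2.120000 mm
CU = (1 - 2.120000/29.900000)*100

92.9097 %


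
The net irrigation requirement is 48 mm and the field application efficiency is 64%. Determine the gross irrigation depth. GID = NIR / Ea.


Ea = 64% = 0.64
GID = NIR / Ea = 48 / 0.64 = 75.0000 mm

75.0000 mm
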